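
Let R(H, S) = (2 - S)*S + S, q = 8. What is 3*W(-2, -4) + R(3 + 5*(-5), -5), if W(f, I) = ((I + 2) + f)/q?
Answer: -83/2 ≈ -41.500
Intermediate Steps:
W(f, I) = ¼ + I/8 + f/8 (W(f, I) = ((I + 2) + f)/8 = ((2 + I) + f)*(⅛) = (2 + I + f)*(⅛) = ¼ + I/8 + f/8)
R(H, S) = S + S*(2 - S) (R(H, S) = S*(2 - S) + S = S + S*(2 - S))
3*W(-2, -4) + R(3 + 5*(-5), -5) = 3*(¼ + (⅛)*(-4) + (⅛)*(-2)) - 5*(3 - 1*(-5)) = 3*(¼ - ½ - ¼) - 5*(3 + 5) = 3*(-½) - 5*8 = -3/2 - 40 = -83/2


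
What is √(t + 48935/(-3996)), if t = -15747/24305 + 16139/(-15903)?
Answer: I*√1264321992303652456785/9534219570 ≈ 3.7294*I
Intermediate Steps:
t = -642682936/386522415 (t = -15747*1/24305 + 16139*(-1/15903) = -15747/24305 - 16139/15903 = -642682936/386522415 ≈ -1.6627)
√(t + 48935/(-3996)) = √(-642682936/386522415 + 48935/(-3996)) = √(-642682936/386522415 + 48935*(-1/3996)) = √(-642682936/386522415 - 48935/3996) = √(-795653162603/57205317420) = I*√1264321992303652456785/9534219570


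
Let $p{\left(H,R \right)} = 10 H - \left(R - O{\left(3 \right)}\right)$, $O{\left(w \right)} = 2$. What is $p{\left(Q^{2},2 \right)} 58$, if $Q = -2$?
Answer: $2320$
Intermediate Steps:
$p{\left(H,R \right)} = 2 - R + 10 H$ ($p{\left(H,R \right)} = 10 H - \left(-2 + R\right) = 2 - R + 10 H$)
$p{\left(Q^{2},2 \right)} 58 = \left(2 - 2 + 10 \left(-2\right)^{2}\right) 58 = \left(2 - 2 + 10 \cdot 4\right) 58 = \left(2 - 2 + 40\right) 58 = 40 \cdot 58 = 2320$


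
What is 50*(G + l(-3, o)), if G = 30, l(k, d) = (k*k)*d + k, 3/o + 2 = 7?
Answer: 1620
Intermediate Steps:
o = 3/5 (o = 3/(-2 + 7) = 3/5 ≈ 0.60000)
l(k, d) = k + d*k**2 (l(k, d) = k**2*d + k = d*k**2 + k = k + d*k**2)
50*(G + l(-3, o)) = 50*(30 - 3*(1 + (3/5)*(-3))) = 50*(30 - 3*(1 - 9/5)) = 50*(30 - 3*(-4/5)) = 50*(30 + 12/5) = 50*(162/5) = 1620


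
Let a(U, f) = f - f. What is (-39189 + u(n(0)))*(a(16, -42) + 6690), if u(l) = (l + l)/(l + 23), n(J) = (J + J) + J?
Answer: -262174410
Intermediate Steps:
a(U, f) = 0
n(J) = 3*J (n(J) = 2*J + J = 3*J)
u(l) = 2*l/(23 + l) (u(l) = (2*l)/(23 + l) = 2*l/(23 + l))
(-39189 + u(n(0)))*(a(16, -42) + 6690) = (-39189 + 2*(3*0)/(23 + 3*0))*(0 + 6690) = (-39189 + 2*0/(23 + 0))*6690 = (-39189 + 2*0/23)*6690 = (-39189 + 2*0*(1/23))*6690 = (-39189 + 0)*6690 = -39189*6690 = -262174410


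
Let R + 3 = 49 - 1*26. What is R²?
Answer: 400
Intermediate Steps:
R = 20 (R = -3 + (49 - 1*26) = -3 + (49 - 26) = -3 + 23 = 20)
R² = 20² = 400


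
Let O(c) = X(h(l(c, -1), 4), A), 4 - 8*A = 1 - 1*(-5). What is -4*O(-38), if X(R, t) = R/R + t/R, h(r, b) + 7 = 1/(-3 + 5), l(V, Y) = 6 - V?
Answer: -54/13 ≈ -4.1538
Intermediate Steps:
h(r, b) = -13/2 (h(r, b) = -7 + 1/(-3 + 5) = -7 + 1/2 = -7 + ½ = -13/2)
A = -¼ (A = ½ - (1 - 1*(-5))/8 = ½ - (1 + 5)/8 = ½ - ⅛*6 = ½ - ¾ = -¼ ≈ -0.25000)
X(R, t) = 1 + t/R
O(c) = 27/26 (O(c) = (-13/2 - ¼)/(-13/2) = -2/13*(-27/4) = 27/26)
-4*O(-38) = -4*27/26 = -54/13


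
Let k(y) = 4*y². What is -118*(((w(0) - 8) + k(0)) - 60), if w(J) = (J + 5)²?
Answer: 5074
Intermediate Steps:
w(J) = (5 + J)²
-118*(((w(0) - 8) + k(0)) - 60) = -118*((((5 + 0)² - 8) + 4*0²) - 60) = -118*(((5² - 8) + 4*0) - 60) = -118*(((25 - 8) + 0) - 60) = -118*((17 + 0) - 60) = -118*(17 - 60) = -118*(-43) = 5074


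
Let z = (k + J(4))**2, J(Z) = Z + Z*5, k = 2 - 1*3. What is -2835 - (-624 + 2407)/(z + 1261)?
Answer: -5076433/1790 ≈ -2836.0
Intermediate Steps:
k = -1 (k = 2 - 3 = -1)
J(Z) = 6*Z (J(Z) = Z + 5*Z = 6*Z)
z = 529 (z = (-1 + 6*4)**2 = (-1 + 24)**2 = 23**2 = 529)
-2835 - (-624 + 2407)/(z + 1261) = -2835 - (-624 + 2407)/(529 + 1261) = -2835 - 1783/1790 = -5076433/1790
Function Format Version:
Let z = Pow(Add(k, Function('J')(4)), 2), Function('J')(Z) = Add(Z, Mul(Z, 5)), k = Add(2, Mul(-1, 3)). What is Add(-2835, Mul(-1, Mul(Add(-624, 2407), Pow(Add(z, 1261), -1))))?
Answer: Rational(-5076433, 1790) ≈ -2836.0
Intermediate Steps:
k = -1 (k = Add(2, -3) = -1)
Function('J')(Z) = Mul(6, Z) (Function('J')(Z) = Add(Z, Mul(5, Z)) = Mul(6, Z))
z = 529 (z = Pow(Add(-1, Mul(6, 4)), 2) = Pow(Add(-1, 24), 2) = Pow(23, 2) = 529)
Add(-2835, Mul(-1, Mul(Add(-624, 2407), Pow(Add(z, 1261), -1)))) = Add(-2835, Mul(-1, Mul(Add(-624, 2407), Pow(Add(529, 1261), -1)))) = Add(-2835, Mul(-1, Mul(1783, Pow(1790, -1)))) = Add(-2835, Mul(-1, Mul(1783, Rational(1, 1790)))) = Add(-2835, Mul(-1, Rational(1783, 1790))) = Add(-2835, Rational(-1783, 1790)) = Rational(-5076433, 1790)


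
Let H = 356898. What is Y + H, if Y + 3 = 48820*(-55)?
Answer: -2328205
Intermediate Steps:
Y = -2685103 (Y = -3 + 48820*(-55) = -3 - 2685100 = -2685103)
Y + H = -2685103 + 356898 = -2328205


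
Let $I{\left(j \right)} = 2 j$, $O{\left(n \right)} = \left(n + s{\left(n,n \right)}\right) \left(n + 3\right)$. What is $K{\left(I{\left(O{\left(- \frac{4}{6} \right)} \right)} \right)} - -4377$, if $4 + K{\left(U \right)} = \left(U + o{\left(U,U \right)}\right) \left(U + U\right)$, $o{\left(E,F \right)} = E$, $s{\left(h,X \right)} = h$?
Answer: $\frac{366757}{81} \approx 4527.9$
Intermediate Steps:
$O{\left(n \right)} = 2 n \left(3 + n\right)$ ($O{\left(n \right)} = \left(n + n\right) \left(n + 3\right) = 2 n \left(3 + n\right)$)
$K{\left(U \right)} = -4 + 4 U^{2}$ ($K{\left(U \right)} = -4 + \left(U + U\right) \left(U + U\right) = -4 + 2 U 2 U = -4 + 4 U^{2}$)
$K{\left(I{\left(O{\left(- \frac{4}{6} \right)} \right)} \right)} - -4377 = \left(-4 + 4 \left(2 \cdot 2 \left(- \frac{4}{6}\right) \left(3 - \frac{4}{6}\right)\right)^{2}\right) - -4377 = \left(-4 + 4 \left(2 \cdot 2 \left(\left(-4\right) \frac{1}{6}\right) \left(3 - \frac{2}{3}\right)\right)^{2}\right) + 4377 = \left(-4 + 4 \left(2 \cdot 2 \left(- \frac{2}{3}\right) \left(3 - \frac{2}{3}\right)\right)^{2}\right) + 4377 = \left(-4 + 4 \left(2 \cdot 2 \left(- \frac{2}{3}\right) \frac{7}{3}\right)^{2}\right) + 4377 = \left(-4 + 4 \left(2 \left(- \frac{28}{9}\right)\right)^{2}\right) + 4377 = \left(-4 + 4 \left(- \frac{56}{9}\right)^{2}\right) + 4377 = \left(-4 + 4 \cdot \frac{3136}{81}\right) + 4377 = \left(-4 + \frac{12544}{81}\right) + 4377 = \frac{12220}{81} + 4377 = \frac{366757}{81}$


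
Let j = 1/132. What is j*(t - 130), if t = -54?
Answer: -46/33 ≈ -1.3939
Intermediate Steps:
j = 1/132 ≈ 0.0075758
j*(t - 130) = (-54 - 130)/132 = (1/132)*(-184) = -46/33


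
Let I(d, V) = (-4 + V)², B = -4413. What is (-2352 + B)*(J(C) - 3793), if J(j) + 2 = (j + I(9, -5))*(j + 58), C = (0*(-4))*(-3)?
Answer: -6108795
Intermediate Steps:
C = 0 (C = 0*(-3) = 0)
J(j) = -2 + (58 + j)*(81 + j) (J(j) = -2 + (j + (-4 - 5)²)*(j + 58) = -2 + (j + (-9)²)*(58 + j) = -2 + (j + 81)*(58 + j) = -2 + (81 + j)*(58 + j) = -2 + (58 + j)*(81 + j))
(-2352 + B)*(J(C) - 3793) = (-2352 - 4413)*((4696 + 0² + 139*0) - 3793) = -6765*((4696 + 0 + 0) - 3793) = -6765*(4696 - 3793) = -6765*903 = -6108795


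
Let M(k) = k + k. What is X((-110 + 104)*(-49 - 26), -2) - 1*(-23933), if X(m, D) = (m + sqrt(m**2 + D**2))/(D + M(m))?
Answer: 10746142/449 + sqrt(50626)/449 ≈ 23934.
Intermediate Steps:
M(k) = 2*k
X(m, D) = (m + sqrt(D**2 + m**2))/(D + 2*m) (X(m, D) = (m + sqrt(m**2 + D**2))/(D + 2*m) = (m + sqrt(D**2 + m**2))/(D + 2*m))
X((-110 + 104)*(-49 - 26), -2) - 1*(-23933) = ((-110 + 104)*(-49 - 26) + sqrt((-2)**2 + ((-110 + 104)*(-49 - 26))**2))/(-2 + 2*((-110 + 104)*(-49 - 26))) - 1*(-23933) = (-6*(-75) + sqrt(4 + (-6*(-75))**2))/(-2 + 2*(-6*(-75))) + 23933 = (450 + sqrt(4 + 450**2))/(-2 + 2*450) + 23933 = (450 + sqrt(4 + 202500))/(-2 + 900) + 23933 = (450 + sqrt(202504))/898 + 23933 = (450 + 2*sqrt(50626))/898 + 23933 = (225/449 + sqrt(50626)/449) + 23933 = 10746142/449 + sqrt(50626)/449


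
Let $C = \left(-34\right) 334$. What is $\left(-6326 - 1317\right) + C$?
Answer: $-18999$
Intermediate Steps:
$C = -11356$
$\left(-6326 - 1317\right) + C = \left(-6326 - 1317\right) - 11356 = -7643 - 11356 = -18999$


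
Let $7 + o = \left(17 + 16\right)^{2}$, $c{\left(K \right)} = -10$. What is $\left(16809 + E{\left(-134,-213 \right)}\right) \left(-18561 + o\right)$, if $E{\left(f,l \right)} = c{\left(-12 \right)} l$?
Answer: $-331034781$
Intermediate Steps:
$E{\left(f,l \right)} = - 10 l$
$o = 1082$ ($o = -7 + \left(17 + 16\right)^{2} = -7 + 33^{2} = -7 + 1089 = 1082$)
$\left(16809 + E{\left(-134,-213 \right)}\right) \left(-18561 + o\right) = \left(16809 - -2130\right) \left(-18561 + 1082\right) = \left(16809 + 2130\right) \left(-17479\right) = 18939 \left(-17479\right) = -331034781$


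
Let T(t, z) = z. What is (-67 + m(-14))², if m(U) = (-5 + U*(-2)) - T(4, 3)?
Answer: 2209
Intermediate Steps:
m(U) = -8 - 2*U (m(U) = (-5 + U*(-2)) - 1*3 = (-5 - 2*U) - 3 = -8 - 2*U)
(-67 + m(-14))² = (-67 + (-8 - 2*(-14)))² = (-67 + (-8 + 28))² = (-67 + 20)² = (-47)² = 2209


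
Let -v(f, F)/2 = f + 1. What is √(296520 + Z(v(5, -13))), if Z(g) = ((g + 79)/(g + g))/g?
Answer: √170795654/24 ≈ 544.54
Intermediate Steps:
v(f, F) = -2 - 2*f (v(f, F) = -2*(f + 1) = -2*(1 + f) = -2 - 2*f)
Z(g) = (79 + g)/(2*g²) (Z(g) = ((79 + g)/((2*g)))/g = ((79 + g)*(1/(2*g)))/g = ((79 + g)/(2*g))/g = (79 + g)/(2*g²))
√(296520 + Z(v(5, -13))) = √(296520 + (79 + (-2 - 2*5))/(2*(-2 - 2*5)²)) = √(296520 + (79 + (-2 - 10))/(2*(-2 - 10)²)) = √(296520 + (½)*(79 - 12)/(-12)²) = √(296520 + (½)*(1/144)*67) = √(296520 + 67/288) = √(85397827/288) = √170795654/24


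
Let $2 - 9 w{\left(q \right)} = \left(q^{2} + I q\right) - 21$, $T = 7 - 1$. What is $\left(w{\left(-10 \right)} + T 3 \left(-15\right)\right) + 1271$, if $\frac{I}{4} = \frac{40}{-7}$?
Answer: $\frac{20308}{21} \approx 967.05$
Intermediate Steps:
$T = 6$ ($T = 7 - 1 = 6$)
$I = - \frac{160}{7}$ ($I = 4 \frac{40}{-7} = 4 \cdot 40 \left(- \frac{1}{7}\right) = 4 \left(- \frac{40}{7}\right) = - \frac{160}{7} \approx -22.857$)
$w{\left(q \right)} = \frac{23}{9} - \frac{q^{2}}{9} + \frac{160 q}{63}$ ($w{\left(q \right)} = \frac{2}{9} - \frac{\left(q^{2} - \frac{160 q}{7}\right) - 21}{9} = \frac{2}{9} - \frac{-21 + q^{2} - \frac{160 q}{7}}{9} = \frac{2}{9} + \left(\frac{7}{3} - \frac{q^{2}}{9} + \frac{160 q}{63}\right) = \frac{23}{9} - \frac{q^{2}}{9} + \frac{160 q}{63}$)
$\left(w{\left(-10 \right)} + T 3 \left(-15\right)\right) + 1271 = \left(\left(\frac{23}{9} - \frac{\left(-10\right)^{2}}{9} + \frac{160}{63} \left(-10\right)\right) + 6 \cdot 3 \left(-15\right)\right) + 1271 = \left(\left(\frac{23}{9} - \frac{100}{9} - \frac{1600}{63}\right) + 18 \left(-15\right)\right) + 1271 = \left(\left(\frac{23}{9} - \frac{100}{9} - \frac{1600}{63}\right) - 270\right) + 1271 = \left(- \frac{713}{21} - 270\right) + 1271 = - \frac{6383}{21} + 1271 = \frac{20308}{21}$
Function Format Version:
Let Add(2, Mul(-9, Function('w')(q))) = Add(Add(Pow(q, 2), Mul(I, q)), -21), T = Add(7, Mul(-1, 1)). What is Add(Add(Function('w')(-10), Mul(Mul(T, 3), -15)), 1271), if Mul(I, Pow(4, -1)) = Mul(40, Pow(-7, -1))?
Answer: Rational(20308, 21) ≈ 967.05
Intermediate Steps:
T = 6 (T = Add(7, -1) = 6)
I = Rational(-160, 7) (I = Mul(4, Mul(40, Pow(-7, -1))) = Mul(4, Mul(40, Rational(-1, 7))) = Mul(4, Rational(-40, 7)) = Rational(-160, 7) ≈ -22.857)
Function('w')(q) = Add(Rational(23, 9), Mul(Rational(-1, 9), Pow(q, 2)), Mul(Rational(160, 63), q)) (Function('w')(q) = Add(Rational(2, 9), Mul(Rational(-1, 9), Add(Add(Pow(q, 2), Mul(Rational(-160, 7), q)), -21))) = Add(Rational(2, 9), Mul(Rational(-1, 9), Add(-21, Pow(q, 2), Mul(Rational(-160, 7), q)))) = Add(Rational(2, 9), Add(Rational(7, 3), Mul(Rational(-1, 9), Pow(q, 2)), Mul(Rational(160, 63), q))) = Add(Rational(23, 9), Mul(Rational(-1, 9), Pow(q, 2)), Mul(Rational(160, 63), q)))
Add(Add(Function('w')(-10), Mul(Mul(T, 3), -15)), 1271) = Add(Add(Add(Rational(23, 9), Mul(Rational(-1, 9), Pow(-10, 2)), Mul(Rational(160, 63), -10)), Mul(Mul(6, 3), -15)), 1271) = Add(Add(Add(Rational(23, 9), Mul(Rational(-1, 9), 100), Rational(-1600, 63)), Mul(18, -15)), 1271) = Add(Add(Add(Rational(23, 9), Rational(-100, 9), Rational(-1600, 63)), -270), 1271) = Add(Add(Rational(-713, 21), -270), 1271) = Add(Rational(-6383, 21), 1271) = Rational(20308, 21)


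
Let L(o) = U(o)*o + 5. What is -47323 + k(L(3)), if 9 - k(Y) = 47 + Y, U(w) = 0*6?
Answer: -47366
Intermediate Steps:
U(w) = 0
L(o) = 5 (L(o) = 0*o + 5 = 0 + 5 = 5)
k(Y) = -38 - Y (k(Y) = 9 - (47 + Y) = 9 + (-47 - Y) = -38 - Y)
-47323 + k(L(3)) = -47323 + (-38 - 1*5) = -47323 + (-38 - 5) = -47323 - 43 = -47366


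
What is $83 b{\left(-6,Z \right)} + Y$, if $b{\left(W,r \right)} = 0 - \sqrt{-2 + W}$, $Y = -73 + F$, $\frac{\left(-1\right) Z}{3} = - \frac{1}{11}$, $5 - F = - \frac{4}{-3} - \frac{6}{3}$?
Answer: $- \frac{202}{3} - 166 i \sqrt{2} \approx -67.333 - 234.76 i$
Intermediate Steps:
$F = \frac{17}{3}$ ($F = 5 - \left(- \frac{4}{-3} - \frac{6}{3}\right) = 5 - \left(\left(-4\right) \left(- \frac{1}{3}\right) - 2\right) = 5 - \left(\frac{4}{3} - 2\right) = 5 - - \frac{2}{3} = 5 + \frac{2}{3} = \frac{17}{3} \approx 5.6667$)
$Z = \frac{3}{11}$ ($Z = - 3 \left(- \frac{1}{11}\right) = - 3 \left(\left(-1\right) \frac{1}{11}\right) = \left(-3\right) \left(- \frac{1}{11}\right) = \frac{3}{11} \approx 0.27273$)
$Y = - \frac{202}{3}$ ($Y = -73 + \frac{17}{3} = - \frac{202}{3} \approx -67.333$)
$b{\left(W,r \right)} = - \sqrt{-2 + W}$
$83 b{\left(-6,Z \right)} + Y = 83 \left(- \sqrt{-2 - 6}\right) - \frac{202}{3} = 83 \left(- \sqrt{-8}\right) - \frac{202}{3} = 83 \left(- 2 i \sqrt{2}\right) - \frac{202}{3} = - 166 i \sqrt{2} - \frac{202}{3} = - \frac{202}{3} - 166 i \sqrt{2}$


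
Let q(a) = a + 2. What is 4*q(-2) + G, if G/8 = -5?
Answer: -40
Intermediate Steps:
G = -40 (G = 8*(-5) = -40)
q(a) = 2 + a
4*q(-2) + G = 4*(2 - 2) - 40 = 4*0 - 40 = 0 - 40 = -40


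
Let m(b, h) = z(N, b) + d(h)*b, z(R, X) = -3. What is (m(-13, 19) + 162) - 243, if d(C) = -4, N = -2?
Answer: -32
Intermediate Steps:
m(b, h) = -3 - 4*b
(m(-13, 19) + 162) - 243 = ((-3 - 4*(-13)) + 162) - 243 = ((-3 + 52) + 162) - 243 = (49 + 162) - 243 = 211 - 243 = -32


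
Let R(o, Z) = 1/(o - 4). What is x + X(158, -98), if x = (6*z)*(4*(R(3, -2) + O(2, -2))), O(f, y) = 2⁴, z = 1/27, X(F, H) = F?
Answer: 514/3 ≈ 171.33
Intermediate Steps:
z = 1/27 ≈ 0.037037
O(f, y) = 16
R(o, Z) = 1/(-4 + o)
x = 40/3 (x = (6*(1/27))*(4*(1/(-4 + 3) + 16)) = 2*(4*(1/(-1) + 16))/9 = 2*(4*(-1 + 16))/9 = 2*(4*15)/9 = (2/9)*60 = 40/3 ≈ 13.333)
x + X(158, -98) = 40/3 + 158 = 514/3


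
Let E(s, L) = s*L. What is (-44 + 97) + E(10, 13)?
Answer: 183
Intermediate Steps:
E(s, L) = L*s
(-44 + 97) + E(10, 13) = (-44 + 97) + 13*10 = 53 + 130 = 183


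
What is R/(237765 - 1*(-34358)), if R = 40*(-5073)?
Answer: -202920/272123 ≈ -0.74569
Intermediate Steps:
R = -202920
R/(237765 - 1*(-34358)) = -202920/(237765 - 1*(-34358)) = -202920/(237765 + 34358) = -202920/272123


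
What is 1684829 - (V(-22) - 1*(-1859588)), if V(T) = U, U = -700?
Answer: -174059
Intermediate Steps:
V(T) = -700
1684829 - (V(-22) - 1*(-1859588)) = 1684829 - (-700 - 1*(-1859588)) = 1684829 - (-700 + 1859588) = 1684829 - 1*1858888 = 1684829 - 1858888 = -174059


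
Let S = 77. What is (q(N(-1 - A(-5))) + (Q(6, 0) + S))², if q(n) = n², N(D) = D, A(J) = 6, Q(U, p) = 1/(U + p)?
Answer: 573049/36 ≈ 15918.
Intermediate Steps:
(q(N(-1 - A(-5))) + (Q(6, 0) + S))² = ((-1 - 1*6)² + (1/(6 + 0) + 77))² = ((-1 - 6)² + (1/6 + 77))² = ((-7)² + (⅙ + 77))² = (49 + 463/6)² = (757/6)² = 573049/36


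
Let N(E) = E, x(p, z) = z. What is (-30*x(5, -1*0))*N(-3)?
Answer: 0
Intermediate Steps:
(-30*x(5, -1*0))*N(-3) = -(-30)*0*(-3) = -30*0*(-3) = 0*(-3) = 0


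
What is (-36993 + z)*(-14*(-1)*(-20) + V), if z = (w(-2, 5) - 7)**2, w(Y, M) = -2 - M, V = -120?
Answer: 14718800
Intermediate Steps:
z = 196 (z = ((-2 - 1*5) - 7)**2 = ((-2 - 5) - 7)**2 = (-7 - 7)**2 = (-14)**2 = 196)
(-36993 + z)*(-14*(-1)*(-20) + V) = (-36993 + 196)*(-14*(-1)*(-20) - 120) = -36797*(14*(-20) - 120) = -36797*(-280 - 120) = -36797*(-400) = 14718800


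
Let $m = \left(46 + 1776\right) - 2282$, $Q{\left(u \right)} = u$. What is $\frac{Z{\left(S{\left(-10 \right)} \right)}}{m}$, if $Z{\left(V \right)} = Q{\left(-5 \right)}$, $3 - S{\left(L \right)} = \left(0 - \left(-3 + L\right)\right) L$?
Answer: $\frac{1}{92} \approx 0.01087$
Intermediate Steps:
$S{\left(L \right)} = 3 - L \left(3 - L\right)$ ($S{\left(L \right)} = 3 - \left(0 - \left(-3 + L\right)\right) L = 3 - \left(3 - L\right) L = 3 - L \left(3 - L\right)$)
$m = -460$ ($m = 1822 - 2282 = -460$)
$Z{\left(V \right)} = -5$
$\frac{Z{\left(S{\left(-10 \right)} \right)}}{m} = - \frac{5}{-460} = \left(-5\right) \left(- \frac{1}{460}\right) = \frac{1}{92}$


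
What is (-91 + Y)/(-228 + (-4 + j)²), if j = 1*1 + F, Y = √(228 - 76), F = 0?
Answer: 91/219 - 2*√38/219 ≈ 0.35923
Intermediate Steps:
Y = 2*√38 (Y = √152 = 2*√38 ≈ 12.329)
j = 1 (j = 1*1 + 0 = 1 + 0 = 1)
(-91 + Y)/(-228 + (-4 + j)²) = (-91 + 2*√38)/(-228 + (-4 + 1)²) = (-91 + 2*√38)/(-228 + (-3)²) = (-91 + 2*√38)/(-228 + 9) = (-91 + 2*√38)/(-219) = (-91 + 2*√38)*(-1/219) = 91/219 - 2*√38/219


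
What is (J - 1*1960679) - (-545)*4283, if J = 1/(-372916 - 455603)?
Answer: 309498243563/828519 ≈ 3.7356e+5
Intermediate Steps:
J = -1/828519 (J = 1/(-828519) = -1/828519 ≈ -1.2070e-6)
(J - 1*1960679) - (-545)*4283 = (-1/828519 - 1*1960679) - (-545)*4283 = (-1/828519 - 1960679) - 1*(-2334235) = -1624459804402/828519 + 2334235 = 309498243563/828519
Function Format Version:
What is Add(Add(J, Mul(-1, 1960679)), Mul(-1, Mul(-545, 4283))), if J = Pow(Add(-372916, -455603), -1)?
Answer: Rational(309498243563, 828519) ≈ 3.7356e+5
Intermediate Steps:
J = Rational(-1, 828519) (J = Pow(-828519, -1) = Rational(-1, 828519) ≈ -1.2070e-6)
Add(Add(J, Mul(-1, 1960679)), Mul(-1, Mul(-545, 4283))) = Add(Add(Rational(-1, 828519), Mul(-1, 1960679)), Mul(-1, Mul(-545, 4283))) = Add(Add(Rational(-1, 828519), -1960679), Mul(-1, -2334235)) = Add(Rational(-1624459804402, 828519), 2334235) = Rational(309498243563, 828519)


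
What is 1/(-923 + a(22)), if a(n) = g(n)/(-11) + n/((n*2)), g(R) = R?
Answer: -2/1849 ≈ -0.0010817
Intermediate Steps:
a(n) = ½ - n/11 (a(n) = n/(-11) + n/((n*2)) = n*(-1/11) + n/((2*n)) = -n/11 + n*(1/(2*n)) = -n/11 + ½ = ½ - n/11)
1/(-923 + a(22)) = 1/(-923 + (½ - 1/11*22)) = 1/(-923 + (½ - 2)) = 1/(-923 - 3/2) = 1/(-1849/2) = -2/1849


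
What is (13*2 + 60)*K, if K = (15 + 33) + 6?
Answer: 4644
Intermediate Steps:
K = 54 (K = 48 + 6 = 54)
(13*2 + 60)*K = (13*2 + 60)*54 = (26 + 60)*54 = 86*54 = 4644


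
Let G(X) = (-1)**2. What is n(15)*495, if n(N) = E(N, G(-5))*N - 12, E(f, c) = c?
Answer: 1485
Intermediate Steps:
G(X) = 1
n(N) = -12 + N (n(N) = 1*N - 12 = N - 12 = -12 + N)
n(15)*495 = (-12 + 15)*495 = 3*495 = 1485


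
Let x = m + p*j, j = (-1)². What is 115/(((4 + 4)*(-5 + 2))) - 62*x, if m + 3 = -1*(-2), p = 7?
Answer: -9043/24 ≈ -376.79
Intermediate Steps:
m = -1 (m = -3 - 1*(-2) = -3 + 2 = -1)
j = 1
x = 6 (x = -1 + 7*1 = -1 + 7 = 6)
115/(((4 + 4)*(-5 + 2))) - 62*x = 115/(((4 + 4)*(-5 + 2))) - 62*6 = 115/((8*(-3))) - 372 = 115/(-24) - 372 = 115*(-1/24) - 372 = -115/24 - 372 = -9043/24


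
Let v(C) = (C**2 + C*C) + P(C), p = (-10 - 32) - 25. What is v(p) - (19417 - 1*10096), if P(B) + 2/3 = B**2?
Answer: 12436/3 ≈ 4145.3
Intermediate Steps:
P(B) = -2/3 + B**2
p = -67 (p = -42 - 25 = -67)
v(C) = -2/3 + 3*C**2 (v(C) = (C**2 + C*C) + (-2/3 + C**2) = (C**2 + C**2) + (-2/3 + C**2) = 2*C**2 + (-2/3 + C**2) = -2/3 + 3*C**2)
v(p) - (19417 - 1*10096) = (-2/3 + 3*(-67)**2) - (19417 - 1*10096) = (-2/3 + 3*4489) - (19417 - 10096) = (-2/3 + 13467) - 1*9321 = 40399/3 - 9321 = 12436/3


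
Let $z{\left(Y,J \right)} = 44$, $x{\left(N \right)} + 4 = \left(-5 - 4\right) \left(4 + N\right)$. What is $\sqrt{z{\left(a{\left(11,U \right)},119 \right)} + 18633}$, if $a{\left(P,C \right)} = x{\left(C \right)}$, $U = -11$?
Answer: $\sqrt{18677} \approx 136.66$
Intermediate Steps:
$x{\left(N \right)} = -40 - 9 N$ ($x{\left(N \right)} = -4 + \left(-5 - 4\right) \left(4 + N\right) = -4 - 9 \left(4 + N\right) = -4 - \left(36 + 9 N\right) = -40 - 9 N$)
$a{\left(P,C \right)} = -40 - 9 C$
$\sqrt{z{\left(a{\left(11,U \right)},119 \right)} + 18633} = \sqrt{44 + 18633} = \sqrt{18677}$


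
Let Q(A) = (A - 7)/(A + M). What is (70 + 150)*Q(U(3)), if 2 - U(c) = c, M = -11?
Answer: 440/3 ≈ 146.67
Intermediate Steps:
U(c) = 2 - c
Q(A) = (-7 + A)/(-11 + A) (Q(A) = (A - 7)/(A - 11) = (-7 + A)/(-11 + A))
(70 + 150)*Q(U(3)) = (70 + 150)*((-7 + (2 - 1*3))/(-11 + (2 - 1*3))) = 220*((-7 + (2 - 3))/(-11 + (2 - 3))) = 220*((-7 - 1)/(-11 - 1)) = 220*(-8/(-12)) = 220*(-1/12*(-8)) = 220*(⅔) = 440/3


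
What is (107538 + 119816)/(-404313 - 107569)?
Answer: -113677/255941 ≈ -0.44415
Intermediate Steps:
(107538 + 119816)/(-404313 - 107569) = 227354/(-511882) = 227354*(-1/511882) = -113677/255941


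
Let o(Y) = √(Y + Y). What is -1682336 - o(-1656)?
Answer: -1682336 - 12*I*√23 ≈ -1.6823e+6 - 57.55*I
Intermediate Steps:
o(Y) = √2*√Y (o(Y) = √(2*Y) = √2*√Y)
-1682336 - o(-1656) = -1682336 - √2*√(-1656) = -1682336 - √2*6*I*√46 = -1682336 - 12*I*√23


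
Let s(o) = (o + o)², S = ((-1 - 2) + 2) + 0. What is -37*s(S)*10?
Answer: -1480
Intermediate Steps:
S = -1 (S = (-3 + 2) + 0 = -1 + 0 = -1)
s(o) = 4*o² (s(o) = (2*o)² = 4*o²)
-37*s(S)*10 = -148*(-1)²*10 = -148*10 = -1480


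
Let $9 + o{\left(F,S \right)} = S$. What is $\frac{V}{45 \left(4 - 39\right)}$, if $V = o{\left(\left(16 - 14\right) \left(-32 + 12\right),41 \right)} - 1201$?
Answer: $\frac{167}{225} \approx 0.74222$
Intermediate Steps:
$o{\left(F,S \right)} = -9 + S$
$V = -1169$ ($V = \left(-9 + 41\right) - 1201 = 32 - 1201 = -1169$)
$\frac{V}{45 \left(4 - 39\right)} = - \frac{1169}{45 \left(4 - 39\right)} = - \frac{1169}{45 \left(-35\right)} = - \frac{1169}{-1575} = \left(-1169\right) \left(- \frac{1}{1575}\right) = \frac{167}{225}$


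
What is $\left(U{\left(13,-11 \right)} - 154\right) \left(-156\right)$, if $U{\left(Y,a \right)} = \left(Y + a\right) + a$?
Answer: $25428$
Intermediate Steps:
$U{\left(Y,a \right)} = Y + 2 a$
$\left(U{\left(13,-11 \right)} - 154\right) \left(-156\right) = \left(\left(13 + 2 \left(-11\right)\right) - 154\right) \left(-156\right) = \left(\left(13 - 22\right) - 154\right) \left(-156\right) = \left(-9 - 154\right) \left(-156\right) = \left(-163\right) \left(-156\right) = 25428$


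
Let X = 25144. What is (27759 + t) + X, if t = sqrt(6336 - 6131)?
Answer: 52903 + sqrt(205) ≈ 52917.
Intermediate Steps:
t = sqrt(205) ≈ 14.318
(27759 + t) + X = (27759 + sqrt(205)) + 25144 = 52903 + sqrt(205)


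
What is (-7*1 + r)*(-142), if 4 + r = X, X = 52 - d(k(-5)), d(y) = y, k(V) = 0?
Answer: -5822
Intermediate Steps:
X = 52 (X = 52 - 1*0 = 52 + 0 = 52)
r = 48 (r = -4 + 52 = 48)
(-7*1 + r)*(-142) = (-7*1 + 48)*(-142) = (-7 + 48)*(-142) = 41*(-142) = -5822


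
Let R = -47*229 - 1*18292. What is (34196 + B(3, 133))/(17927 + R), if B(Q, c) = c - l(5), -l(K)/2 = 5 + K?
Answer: -34349/11128 ≈ -3.0867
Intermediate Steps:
l(K) = -10 - 2*K (l(K) = -2*(5 + K) = -10 - 2*K)
B(Q, c) = 20 + c (B(Q, c) = c - (-10 - 2*5) = c - (-10 - 10) = c - 1*(-20) = c + 20 = 20 + c)
R = -29055 (R = -10763 - 18292 = -29055)
(34196 + B(3, 133))/(17927 + R) = (34196 + (20 + 133))/(17927 - 29055) = (34196 + 153)/(-11128) = 34349*(-1/11128) = -34349/11128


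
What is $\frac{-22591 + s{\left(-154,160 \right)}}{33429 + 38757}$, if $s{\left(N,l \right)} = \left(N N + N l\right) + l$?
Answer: $- \frac{7785}{24062} \approx -0.32354$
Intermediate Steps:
$s{\left(N,l \right)} = l + N^{2} + N l$ ($s{\left(N,l \right)} = \left(N^{2} + N l\right) + l = l + N^{2} + N l$)
$\frac{-22591 + s{\left(-154,160 \right)}}{33429 + 38757} = \frac{-22591 + \left(160 + \left(-154\right)^{2} - 24640\right)}{33429 + 38757} = \frac{-22591 + \left(160 + 23716 - 24640\right)}{72186} = \left(-22591 - 764\right) \frac{1}{72186} = \left(-23355\right) \frac{1}{72186} = - \frac{7785}{24062}$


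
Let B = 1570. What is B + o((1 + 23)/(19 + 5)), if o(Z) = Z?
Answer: 1571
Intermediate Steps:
B + o((1 + 23)/(19 + 5)) = 1570 + (1 + 23)/(19 + 5) = 1570 + 24/24 = 1570 + 24*(1/24) = 1570 + 1 = 1571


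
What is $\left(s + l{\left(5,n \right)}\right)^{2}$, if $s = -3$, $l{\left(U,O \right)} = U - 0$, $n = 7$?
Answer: $4$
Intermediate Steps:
$l{\left(U,O \right)} = U$ ($l{\left(U,O \right)} = U + 0 = U$)
$\left(s + l{\left(5,n \right)}\right)^{2} = \left(-3 + 5\right)^{2} = 2^{2} = 4$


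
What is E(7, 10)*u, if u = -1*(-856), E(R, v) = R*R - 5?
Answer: 37664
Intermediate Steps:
E(R, v) = -5 + R² (E(R, v) = R² - 5 = -5 + R²)
u = 856
E(7, 10)*u = (-5 + 7²)*856 = (-5 + 49)*856 = 44*856 = 37664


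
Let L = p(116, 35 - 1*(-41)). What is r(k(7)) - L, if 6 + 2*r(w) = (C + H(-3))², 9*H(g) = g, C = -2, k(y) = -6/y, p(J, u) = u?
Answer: -1373/18 ≈ -76.278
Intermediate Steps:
L = 76 (L = 35 - 1*(-41) = 35 + 41 = 76)
H(g) = g/9
r(w) = -5/18 (r(w) = -3 + (-2 + (⅑)*(-3))²/2 = -3 + (-2 - ⅓)²/2 = -3 + (-7/3)²/2 = -3 + (½)*(49/9) = -3 + 49/18 = -5/18)
r(k(7)) - L = -5/18 - 1*76 = -5/18 - 76 = -1373/18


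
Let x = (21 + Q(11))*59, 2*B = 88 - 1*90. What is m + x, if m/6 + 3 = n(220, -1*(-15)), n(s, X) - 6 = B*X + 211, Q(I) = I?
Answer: 3082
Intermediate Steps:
B = -1 (B = (88 - 1*90)/2 = (88 - 90)/2 = (1/2)*(-2) = -1)
n(s, X) = 217 - X (n(s, X) = 6 + (-X + 211) = 6 + (211 - X) = 217 - X)
m = 1194 (m = -18 + 6*(217 - (-1)*(-15)) = -18 + 6*(217 - 1*15) = -18 + 6*(217 - 15) = -18 + 6*202 = -18 + 1212 = 1194)
x = 1888 (x = (21 + 11)*59 = 32*59 = 1888)
m + x = 1194 + 1888 = 3082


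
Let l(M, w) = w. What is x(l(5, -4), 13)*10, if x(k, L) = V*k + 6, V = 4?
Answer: -100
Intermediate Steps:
x(k, L) = 6 + 4*k (x(k, L) = 4*k + 6 = 6 + 4*k)
x(l(5, -4), 13)*10 = (6 + 4*(-4))*10 = (6 - 16)*10 = -10*10 = -100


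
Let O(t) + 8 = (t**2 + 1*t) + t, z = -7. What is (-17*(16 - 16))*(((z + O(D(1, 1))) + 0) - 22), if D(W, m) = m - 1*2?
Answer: 0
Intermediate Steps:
D(W, m) = -2 + m (D(W, m) = m - 2 = -2 + m)
O(t) = -8 + t**2 + 2*t (O(t) = -8 + ((t**2 + 1*t) + t) = -8 + ((t**2 + t) + t) = -8 + ((t + t**2) + t) = -8 + (t**2 + 2*t) = -8 + t**2 + 2*t)
(-17*(16 - 16))*(((z + O(D(1, 1))) + 0) - 22) = (-17*(16 - 16))*(((-7 + (-8 + (-2 + 1)**2 + 2*(-2 + 1))) + 0) - 22) = (-17*0)*(((-7 + (-8 + (-1)**2 + 2*(-1))) + 0) - 22) = 0*(((-7 + (-8 + 1 - 2)) + 0) - 22) = 0*(((-7 - 9) + 0) - 22) = 0*((-16 + 0) - 22) = 0*(-16 - 22) = 0*(-38) = 0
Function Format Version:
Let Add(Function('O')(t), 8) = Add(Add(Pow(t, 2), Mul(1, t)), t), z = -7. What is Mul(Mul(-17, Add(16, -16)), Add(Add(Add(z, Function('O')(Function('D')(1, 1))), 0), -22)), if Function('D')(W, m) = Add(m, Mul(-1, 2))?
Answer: 0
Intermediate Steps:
Function('D')(W, m) = Add(-2, m) (Function('D')(W, m) = Add(m, -2) = Add(-2, m))
Function('O')(t) = Add(-8, Pow(t, 2), Mul(2, t)) (Function('O')(t) = Add(-8, Add(Add(Pow(t, 2), Mul(1, t)), t)) = Add(-8, Add(Add(Pow(t, 2), t), t)) = Add(-8, Add(Add(t, Pow(t, 2)), t)) = Add(-8, Add(Pow(t, 2), Mul(2, t))) = Add(-8, Pow(t, 2), Mul(2, t)))
Mul(Mul(-17, Add(16, -16)), Add(Add(Add(z, Function('O')(Function('D')(1, 1))), 0), -22)) = Mul(Mul(-17, Add(16, -16)), Add(Add(Add(-7, Add(-8, Pow(Add(-2, 1), 2), Mul(2, Add(-2, 1)))), 0), -22)) = Mul(Mul(-17, 0), Add(Add(Add(-7, Add(-8, Pow(-1, 2), Mul(2, -1))), 0), -22)) = Mul(0, Add(Add(Add(-7, Add(-8, 1, -2)), 0), -22)) = Mul(0, Add(Add(Add(-7, -9), 0), -22)) = Mul(0, Add(Add(-16, 0), -22)) = Mul(0, Add(-16, -22)) = Mul(0, -38) = 0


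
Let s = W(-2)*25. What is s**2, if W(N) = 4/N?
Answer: 2500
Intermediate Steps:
s = -50 (s = (4/(-2))*25 = (4*(-1/2))*25 = -2*25 = -50)
s**2 = (-50)**2 = 2500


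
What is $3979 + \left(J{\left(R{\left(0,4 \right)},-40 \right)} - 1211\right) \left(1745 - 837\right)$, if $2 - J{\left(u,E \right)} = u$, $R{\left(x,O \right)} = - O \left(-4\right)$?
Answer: $-1108321$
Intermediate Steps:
$R{\left(x,O \right)} = 4 O$
$J{\left(u,E \right)} = 2 - u$
$3979 + \left(J{\left(R{\left(0,4 \right)},-40 \right)} - 1211\right) \left(1745 - 837\right) = 3979 + \left(\left(2 - 4 \cdot 4\right) - 1211\right) \left(1745 - 837\right) = 3979 + \left(\left(2 - 16\right) - 1211\right) 908 = 3979 + \left(-14 - 1211\right) 908 = 3979 - 1112300 = -1108321$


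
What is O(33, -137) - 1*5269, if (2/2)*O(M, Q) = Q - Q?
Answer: -5269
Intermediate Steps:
O(M, Q) = 0 (O(M, Q) = Q - Q = 0)
O(33, -137) - 1*5269 = 0 - 1*5269 = 0 - 5269 = -5269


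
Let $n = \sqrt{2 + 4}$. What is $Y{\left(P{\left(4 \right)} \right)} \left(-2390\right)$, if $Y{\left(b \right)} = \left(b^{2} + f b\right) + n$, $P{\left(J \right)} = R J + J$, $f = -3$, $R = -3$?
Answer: $-210320 - 2390 \sqrt{6} \approx -2.1617 \cdot 10^{5}$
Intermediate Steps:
$P{\left(J \right)} = - 2 J$ ($P{\left(J \right)} = - 3 J + J = - 2 J$)
$n = \sqrt{6} \approx 2.4495$
$Y{\left(b \right)} = \sqrt{6} + b^{2} - 3 b$ ($Y{\left(b \right)} = \left(b^{2} - 3 b\right) + \sqrt{6} = \sqrt{6} + b^{2} - 3 b$)
$Y{\left(P{\left(4 \right)} \right)} \left(-2390\right) = \left(\sqrt{6} + \left(\left(-2\right) 4\right)^{2} - 3 \left(\left(-2\right) 4\right)\right) \left(-2390\right) = \left(\sqrt{6} + \left(-8\right)^{2} - -24\right) \left(-2390\right) = \left(\sqrt{6} + 64 + 24\right) \left(-2390\right) = \left(88 + \sqrt{6}\right) \left(-2390\right) = -210320 - 2390 \sqrt{6}$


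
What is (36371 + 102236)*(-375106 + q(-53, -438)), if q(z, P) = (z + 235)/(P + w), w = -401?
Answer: -43621579476412/839 ≈ -5.1992e+10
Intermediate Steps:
q(z, P) = (235 + z)/(-401 + P) (q(z, P) = (z + 235)/(P - 401) = (235 + z)/(-401 + P))
(36371 + 102236)*(-375106 + q(-53, -438)) = (36371 + 102236)*(-375106 + (235 - 53)/(-401 - 438)) = 138607*(-375106 + 182/(-839)) = 138607*(-375106 - 1/839*182) = 138607*(-375106 - 182/839) = 138607*(-314714116/839) = -43621579476412/839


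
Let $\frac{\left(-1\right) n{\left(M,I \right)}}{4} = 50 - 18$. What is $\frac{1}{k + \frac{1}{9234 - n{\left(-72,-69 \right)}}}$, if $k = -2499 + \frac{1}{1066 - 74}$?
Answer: $- \frac{149792}{374330041} \approx -0.00040016$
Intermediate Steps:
$n{\left(M,I \right)} = -128$ ($n{\left(M,I \right)} = - 4 \left(50 - 18\right) = \left(-4\right) 32 = -128$)
$k = - \frac{2479007}{992}$ ($k = -2499 + \frac{1}{992} = - \frac{2479007}{992} \approx -2499.0$)
$\frac{1}{k + \frac{1}{9234 - n{\left(-72,-69 \right)}}} = \frac{1}{- \frac{2479007}{992} + \frac{1}{9234 - -128}} = \frac{1}{- \frac{2479007}{992} + \frac{1}{9234 + 128}} = \frac{1}{- \frac{2479007}{992} + \frac{1}{9362}} = \frac{1}{- \frac{374330041}{149792}} = - \frac{149792}{374330041}$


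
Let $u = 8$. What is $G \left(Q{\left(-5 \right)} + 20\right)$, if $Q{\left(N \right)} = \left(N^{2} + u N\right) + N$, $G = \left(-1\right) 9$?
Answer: $0$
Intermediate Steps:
$G = -9$
$Q{\left(N \right)} = N^{2} + 9 N$ ($Q{\left(N \right)} = \left(N^{2} + 8 N\right) + N = N^{2} + 9 N$)
$G \left(Q{\left(-5 \right)} + 20\right) = - 9 \left(- 5 \left(9 - 5\right) + 20\right) = - 9 \left(\left(-5\right) 4 + 20\right) = - 9 \left(-20 + 20\right) = \left(-9\right) 0 = 0$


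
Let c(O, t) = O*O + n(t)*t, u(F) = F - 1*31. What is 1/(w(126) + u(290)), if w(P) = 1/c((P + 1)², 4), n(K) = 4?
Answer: 260144657/67377466164 ≈ 0.0038610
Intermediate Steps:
u(F) = -31 + F (u(F) = F - 31 = -31 + F)
c(O, t) = O² + 4*t (c(O, t) = O*O + 4*t = O² + 4*t)
w(P) = 1/(16 + (1 + P)⁴) (w(P) = 1/(((P + 1)²)² + 4*4) = 1/(((1 + P)²)² + 16) = 1/((1 + P)⁴ + 16) = 1/(16 + (1 + P)⁴))
1/(w(126) + u(290)) = 1/(1/(16 + (1 + 126)⁴) + (-31 + 290)) = 1/(1/(16 + 127⁴) + 259) = 1/(1/(16 + 260144641) + 259) = 1/(1/260144657 + 259) = 1/(67377466164/260144657) = 260144657/67377466164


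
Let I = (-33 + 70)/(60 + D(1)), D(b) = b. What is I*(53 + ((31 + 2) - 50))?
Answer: 1332/61 ≈ 21.836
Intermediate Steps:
I = 37/61 (I = (-33 + 70)/(60 + 1) = 37/61 ≈ 0.60656)
I*(53 + ((31 + 2) - 50)) = 37*(53 + ((31 + 2) - 50))/61 = 37*(53 + (33 - 50))/61 = 37*(53 - 17)/61 = (37/61)*36 = 1332/61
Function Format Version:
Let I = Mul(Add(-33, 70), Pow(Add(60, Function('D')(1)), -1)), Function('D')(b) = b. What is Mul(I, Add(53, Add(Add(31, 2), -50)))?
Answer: Rational(1332, 61) ≈ 21.836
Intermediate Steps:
I = Rational(37, 61) (I = Mul(Add(-33, 70), Pow(Add(60, 1), -1)) = Mul(37, Pow(61, -1)) = Mul(37, Rational(1, 61)) = Rational(37, 61) ≈ 0.60656)
Mul(I, Add(53, Add(Add(31, 2), -50))) = Mul(Rational(37, 61), Add(53, Add(Add(31, 2), -50))) = Mul(Rational(37, 61), Add(53, Add(33, -50))) = Mul(Rational(37, 61), Add(53, -17)) = Mul(Rational(37, 61), 36) = Rational(1332, 61)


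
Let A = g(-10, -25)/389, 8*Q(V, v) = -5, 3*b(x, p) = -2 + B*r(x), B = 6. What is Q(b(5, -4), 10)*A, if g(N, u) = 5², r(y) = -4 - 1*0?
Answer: -125/3112 ≈ -0.040167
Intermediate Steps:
r(y) = -4 (r(y) = -4 + 0 = -4)
g(N, u) = 25
b(x, p) = -26/3 (b(x, p) = (-2 + 6*(-4))/3 = (-2 - 24)/3 = (⅓)*(-26) = -26/3)
Q(V, v) = -5/8 (Q(V, v) = (⅛)*(-5) = -5/8)
A = 25/389 ≈ 0.064267
Q(b(5, -4), 10)*A = -5/8*25/389 = -125/3112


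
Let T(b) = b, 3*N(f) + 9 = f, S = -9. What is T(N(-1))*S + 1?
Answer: 31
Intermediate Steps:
N(f) = -3 + f/3
T(N(-1))*S + 1 = (-3 + (⅓)*(-1))*(-9) + 1 = (-3 - ⅓)*(-9) + 1 = -10/3*(-9) + 1 = 30 + 1 = 31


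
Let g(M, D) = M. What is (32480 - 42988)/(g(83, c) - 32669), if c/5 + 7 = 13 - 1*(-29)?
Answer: 5254/16293 ≈ 0.32247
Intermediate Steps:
c = 175 (c = -35 + 5*(13 - 1*(-29)) = -35 + 5*(13 + 29) = -35 + 5*42 = -35 + 210 = 175)
(32480 - 42988)/(g(83, c) - 32669) = (32480 - 42988)/(83 - 32669) = -10508/(-32586) = -10508*(-1/32586) = 5254/16293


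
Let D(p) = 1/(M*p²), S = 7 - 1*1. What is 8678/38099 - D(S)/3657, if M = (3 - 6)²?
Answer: 10282246405/45142285932 ≈ 0.22777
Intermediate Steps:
S = 6 (S = 7 - 1 = 6)
M = 9 (M = (-3)² = 9)
D(p) = 1/(9*p²)
8678/38099 - D(S)/3657 = 8678/38099 - 1/(9*6²)/3657 = 8678*(1/38099) - 1/(9*36)*(1/3657) = 8678/38099 - 1*1/324*(1/3657) = 8678/38099 - 1/324*1/3657 = 8678/38099 - 1/1184868 = 10282246405/45142285932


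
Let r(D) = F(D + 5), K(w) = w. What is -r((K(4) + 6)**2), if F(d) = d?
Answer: -105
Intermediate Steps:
r(D) = 5 + D (r(D) = D + 5 = 5 + D)
-r((K(4) + 6)**2) = -(5 + (4 + 6)**2) = -(5 + 10**2) = -(5 + 100) = -1*105 = -105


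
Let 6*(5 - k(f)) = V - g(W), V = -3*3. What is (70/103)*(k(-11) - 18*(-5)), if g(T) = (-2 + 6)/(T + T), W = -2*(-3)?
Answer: 60830/927 ≈ 65.620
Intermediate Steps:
V = -9
W = 6
g(T) = 2/T (g(T) = 4/((2*T)) = 4*(1/(2*T)) = 2/T)
k(f) = 59/9 (k(f) = 5 - (-9 - 2/6)/6 = 5 - (-9 - 1*⅓)/6 = 5 - (-9 - ⅓)/6 = 5 - ⅙*(-28/3) = 5 + 14/9 = 59/9)
(70/103)*(k(-11) - 18*(-5)) = (70/103)*(59/9 - 18*(-5)) = (70*(1/103))*(59/9 + 90) = (70/103)*(869/9) = 60830/927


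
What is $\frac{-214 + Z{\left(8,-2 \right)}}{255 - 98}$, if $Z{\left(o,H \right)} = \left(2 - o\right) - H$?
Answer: $- \frac{218}{157} \approx -1.3885$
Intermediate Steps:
$Z{\left(o,H \right)} = 2 - H - o$
$\frac{-214 + Z{\left(8,-2 \right)}}{255 - 98} = \frac{-214 - 4}{255 - 98} = \frac{-214 + \left(2 + 2 - 8\right)}{157} = \left(-214 - 4\right) \frac{1}{157} = \left(-218\right) \frac{1}{157} = - \frac{218}{157}$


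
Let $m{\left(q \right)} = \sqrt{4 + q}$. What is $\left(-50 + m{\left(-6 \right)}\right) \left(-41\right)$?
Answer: $2050 - 41 i \sqrt{2} \approx 2050.0 - 57.983 i$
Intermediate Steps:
$\left(-50 + m{\left(-6 \right)}\right) \left(-41\right) = \left(-50 + \sqrt{4 - 6}\right) \left(-41\right) = \left(-50 + \sqrt{-2}\right) \left(-41\right) = \left(-50 + i \sqrt{2}\right) \left(-41\right) = 2050 - 41 i \sqrt{2}$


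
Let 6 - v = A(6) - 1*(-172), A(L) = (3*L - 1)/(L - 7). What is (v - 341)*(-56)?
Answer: 27440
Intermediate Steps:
A(L) = (-1 + 3*L)/(-7 + L)
v = -149 (v = 6 - ((-1 + 3*6)/(-7 + 6) - 1*(-172)) = 6 - ((-1 + 18)/(-1) + 172) = 6 - (-1*17 + 172) = 6 - (-17 + 172) = 6 - 1*155 = 6 - 155 = -149)
(v - 341)*(-56) = (-149 - 341)*(-56) = -490*(-56) = 27440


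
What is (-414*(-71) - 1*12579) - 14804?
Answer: 2011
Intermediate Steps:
(-414*(-71) - 1*12579) - 14804 = (29394 - 12579) - 14804 = 16815 - 14804 = 2011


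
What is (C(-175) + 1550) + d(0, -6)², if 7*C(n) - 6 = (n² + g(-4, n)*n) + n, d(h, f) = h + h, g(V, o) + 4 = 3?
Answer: 41481/7 ≈ 5925.9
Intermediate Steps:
g(V, o) = -1 (g(V, o) = -4 + 3 = -1)
d(h, f) = 2*h
C(n) = 6/7 + n²/7 (C(n) = 6/7 + ((n² - n) + n)/7 = 6/7 + n²/7)
(C(-175) + 1550) + d(0, -6)² = ((6/7 + (⅐)*(-175)²) + 1550) + (2*0)² = ((6/7 + (⅐)*30625) + 1550) + 0² = ((6/7 + 4375) + 1550) + 0 = (30631/7 + 1550) + 0 = 41481/7 + 0 = 41481/7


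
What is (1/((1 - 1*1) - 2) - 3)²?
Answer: 49/4 ≈ 12.250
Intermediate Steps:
(1/((1 - 1*1) - 2) - 3)² = (1/((1 - 1) - 2) - 3)² = (1/(0 - 2) - 3)² = (1/(-2) - 3)² = (-½ - 3)² = (-7/2)² = 49/4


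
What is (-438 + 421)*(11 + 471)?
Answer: -8194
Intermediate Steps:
(-438 + 421)*(11 + 471) = -17*482 = -8194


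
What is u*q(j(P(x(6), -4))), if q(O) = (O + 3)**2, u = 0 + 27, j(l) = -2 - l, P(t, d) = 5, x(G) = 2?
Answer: 432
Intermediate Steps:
u = 27
q(O) = (3 + O)**2
u*q(j(P(x(6), -4))) = 27*(3 + (-2 - 1*5))**2 = 27*(3 + (-2 - 5))**2 = 27*(3 - 7)**2 = 27*(-4)**2 = 27*16 = 432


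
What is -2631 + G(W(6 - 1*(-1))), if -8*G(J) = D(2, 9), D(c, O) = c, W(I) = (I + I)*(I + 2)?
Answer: -10525/4 ≈ -2631.3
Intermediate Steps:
W(I) = 2*I*(2 + I) (W(I) = (2*I)*(2 + I) = 2*I*(2 + I))
G(J) = -¼ (G(J) = -⅛*2 = -¼)
-2631 + G(W(6 - 1*(-1))) = -2631 - ¼ = -10525/4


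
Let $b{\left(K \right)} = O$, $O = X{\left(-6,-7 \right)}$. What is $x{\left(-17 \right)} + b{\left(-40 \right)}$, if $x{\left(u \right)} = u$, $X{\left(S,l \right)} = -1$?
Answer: $-18$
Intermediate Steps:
$O = -1$
$b{\left(K \right)} = -1$
$x{\left(-17 \right)} + b{\left(-40 \right)} = -17 - 1 = -18$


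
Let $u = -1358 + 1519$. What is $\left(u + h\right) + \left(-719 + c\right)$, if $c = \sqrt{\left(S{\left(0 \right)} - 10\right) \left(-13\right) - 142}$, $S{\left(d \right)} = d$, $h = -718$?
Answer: $-1276 + 2 i \sqrt{3} \approx -1276.0 + 3.4641 i$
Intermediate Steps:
$u = 161$
$c = 2 i \sqrt{3}$ ($c = \sqrt{\left(0 - 10\right) \left(-13\right) - 142} = \sqrt{\left(-10\right) \left(-13\right) + \left(-222 + 80\right)} = \sqrt{130 - 142} = \sqrt{-12} = 2 i \sqrt{3} \approx 3.4641 i$)
$\left(u + h\right) + \left(-719 + c\right) = \left(161 - 718\right) - \left(719 - 2 i \sqrt{3}\right) = -557 - \left(719 - 2 i \sqrt{3}\right) = -1276 + 2 i \sqrt{3}$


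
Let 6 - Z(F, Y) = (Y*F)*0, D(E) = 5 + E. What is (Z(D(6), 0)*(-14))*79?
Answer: -6636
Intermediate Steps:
Z(F, Y) = 6 (Z(F, Y) = 6 - Y*F*0 = 6 - F*Y*0 = 6 - 1*0 = 6 + 0 = 6)
(Z(D(6), 0)*(-14))*79 = (6*(-14))*79 = -84*79 = -6636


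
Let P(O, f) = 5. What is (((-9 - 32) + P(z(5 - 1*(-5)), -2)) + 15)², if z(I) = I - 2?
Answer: 441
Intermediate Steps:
z(I) = -2 + I
(((-9 - 32) + P(z(5 - 1*(-5)), -2)) + 15)² = (((-9 - 32) + 5) + 15)² = ((-41 + 5) + 15)² = (-36 + 15)² = (-21)² = 441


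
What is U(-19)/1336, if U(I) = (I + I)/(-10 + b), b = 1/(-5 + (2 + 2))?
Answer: 19/7348 ≈ 0.0025857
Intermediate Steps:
b = -1 (b = 1/(-5 + 4) = 1/(-1) = -1)
U(I) = -2*I/11 (U(I) = (I + I)/(-10 - 1) = (2*I)/(-11) = (2*I)*(-1/11) = -2*I/11)
U(-19)/1336 = -2/11*(-19)/1336 = (38/11)*(1/1336) = 19/7348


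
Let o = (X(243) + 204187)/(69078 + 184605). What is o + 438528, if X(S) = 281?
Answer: 37082434364/84561 ≈ 4.3853e+5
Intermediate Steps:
o = 68156/84561 (o = (281 + 204187)/(69078 + 184605) = 204468/253683 = 204468*(1/253683) = 68156/84561 ≈ 0.80600)
o + 438528 = 68156/84561 + 438528 = 37082434364/84561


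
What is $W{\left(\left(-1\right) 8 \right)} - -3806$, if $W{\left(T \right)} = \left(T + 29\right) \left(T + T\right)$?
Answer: $3470$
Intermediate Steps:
$W{\left(T \right)} = 2 T \left(29 + T\right)$ ($W{\left(T \right)} = \left(29 + T\right) 2 T = 2 T \left(29 + T\right)$)
$W{\left(\left(-1\right) 8 \right)} - -3806 = 2 \left(\left(-1\right) 8\right) \left(29 - 8\right) - -3806 = 2 \left(-8\right) \left(29 - 8\right) + 3806 = 2 \left(-8\right) 21 + 3806 = -336 + 3806 = 3470$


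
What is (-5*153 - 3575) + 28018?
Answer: 23678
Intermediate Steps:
(-5*153 - 3575) + 28018 = (-765 - 3575) + 28018 = -4340 + 28018 = 23678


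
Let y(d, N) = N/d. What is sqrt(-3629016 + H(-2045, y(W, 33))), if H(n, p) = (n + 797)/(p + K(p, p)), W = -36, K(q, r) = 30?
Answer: 6*I*sqrt(12278416790)/349 ≈ 1905.0*I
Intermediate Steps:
H(n, p) = (797 + n)/(30 + p) (H(n, p) = (n + 797)/(p + 30) = (797 + n)/(30 + p))
sqrt(-3629016 + H(-2045, y(W, 33))) = sqrt(-3629016 + (797 - 2045)/(30 + 33/(-36))) = sqrt(-3629016 - 1248/(30 + 33*(-1/36))) = sqrt(-3629016 - 1248/(30 - 11/12)) = sqrt(-3629016 - 1248/(349/12)) = sqrt(-3629016 + (12/349)*(-1248)) = sqrt(-3629016 - 14976/349) = sqrt(-1266541560/349) = 6*I*sqrt(12278416790)/349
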